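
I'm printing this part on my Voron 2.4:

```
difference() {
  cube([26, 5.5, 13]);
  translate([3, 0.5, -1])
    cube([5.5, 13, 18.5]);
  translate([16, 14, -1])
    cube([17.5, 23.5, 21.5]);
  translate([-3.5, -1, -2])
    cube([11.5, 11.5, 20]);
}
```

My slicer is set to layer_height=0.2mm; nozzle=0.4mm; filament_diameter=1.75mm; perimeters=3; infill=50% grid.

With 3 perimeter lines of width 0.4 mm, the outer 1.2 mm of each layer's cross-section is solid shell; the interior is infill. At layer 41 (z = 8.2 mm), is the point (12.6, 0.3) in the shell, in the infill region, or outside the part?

shell

At z = 8.2 mm: the cube (footprint 26×5.5) is included at this height; the cube at (3, 0.5) (footprint 5.5×13) is included at this height; the cube at (16, 14) (footprint 17.5×23.5) is included at this height; the cube at (-3.5, -1) (footprint 11.5×11.5) is included at this height; Subtracting the remaining from the first: starting from the 26×5.5 cube, the 5.5×13 cube at (3, 0.5) partially overlaps it — only the 27.50 mm² overlap (of its 71.50 mm²) is removed, clipping the outline; the 17.5×23.5 cube at (16, 14) misses the remaining region (no effect); the 11.5×11.5 cube at (-3.5, -1) partially overlaps it — only the 19.00 mm² overlap (of its 132.25 mm²) is removed, clipping the outline — 1 connected region. Overall, the cross-section is a single solid region. The nearest boundary edge runs (26.00, 0.00)→(8.00, 0.00); distance from the point to it = 0.30 mm. The point is inside the cross-section, 0.30 mm from the nearest boundary — within the 1.2 mm shell band (3 × 0.4).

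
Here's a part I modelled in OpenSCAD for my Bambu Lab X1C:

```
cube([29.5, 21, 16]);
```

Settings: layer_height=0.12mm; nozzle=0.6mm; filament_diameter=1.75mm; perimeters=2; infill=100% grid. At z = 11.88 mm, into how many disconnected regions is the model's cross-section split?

1

At z = 11.88 mm: the cube (footprint 29.5×21) is included at this height. The result has 1 disconnected region.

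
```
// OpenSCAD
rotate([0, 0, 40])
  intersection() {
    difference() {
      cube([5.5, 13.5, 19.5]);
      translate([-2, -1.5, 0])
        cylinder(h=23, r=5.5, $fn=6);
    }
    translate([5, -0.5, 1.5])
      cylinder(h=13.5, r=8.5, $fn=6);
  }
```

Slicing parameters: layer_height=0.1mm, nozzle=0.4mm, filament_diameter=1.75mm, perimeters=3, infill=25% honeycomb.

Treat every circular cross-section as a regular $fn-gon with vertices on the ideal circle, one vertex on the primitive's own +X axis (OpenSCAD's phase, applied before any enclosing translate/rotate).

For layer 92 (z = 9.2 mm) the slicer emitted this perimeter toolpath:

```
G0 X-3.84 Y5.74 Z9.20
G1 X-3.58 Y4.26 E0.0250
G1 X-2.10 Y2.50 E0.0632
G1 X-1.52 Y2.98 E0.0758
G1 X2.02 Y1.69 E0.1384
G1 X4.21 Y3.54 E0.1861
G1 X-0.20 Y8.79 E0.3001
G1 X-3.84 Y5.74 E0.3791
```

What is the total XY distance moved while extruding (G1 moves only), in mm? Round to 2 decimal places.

22.79 mm

Sum the Euclidean lengths of each G1 segment: total = 22.79 mm.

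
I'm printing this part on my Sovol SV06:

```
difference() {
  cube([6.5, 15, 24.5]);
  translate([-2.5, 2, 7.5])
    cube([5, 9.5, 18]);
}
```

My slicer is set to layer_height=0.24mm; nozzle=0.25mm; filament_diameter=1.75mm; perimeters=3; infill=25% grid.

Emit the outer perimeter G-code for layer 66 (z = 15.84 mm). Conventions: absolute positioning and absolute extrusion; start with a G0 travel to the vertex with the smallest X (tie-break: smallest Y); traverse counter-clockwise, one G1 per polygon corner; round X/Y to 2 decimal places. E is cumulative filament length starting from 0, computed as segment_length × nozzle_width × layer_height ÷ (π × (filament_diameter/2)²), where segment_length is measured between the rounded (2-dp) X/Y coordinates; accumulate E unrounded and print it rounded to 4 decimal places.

G0 X0.00 Y0.00 Z15.84
G1 X6.50 Y0.00 E0.1621
G1 X6.50 Y15.00 E0.5363
G1 X0.00 Y15.00 E0.6985
G1 X0.00 Y11.50 E0.7858
G1 X2.50 Y11.50 E0.8481
G1 X2.50 Y2.00 E1.0851
G1 X0.00 Y2.00 E1.1475
G1 X0.00 Y0.00 E1.1974

At z = 15.84 mm: the cube (footprint 6.5×15) is included at this height; the cube at (-2.5, 2) (footprint 5×9.5) is included at this height; Subtracting the remaining from the first: starting from the 6.5×15 cube, the 5×9.5 cube at (-2.5, 2) partially overlaps it — only the 23.75 mm² overlap (of its 47.50 mm²) is removed, clipping the outline — 1 connected region. The outline is a single polygon with 8 vertices. Extrusion per mm of travel: 0.25 × 0.24 / (π × 0.875²) = 0.024945. Accumulating E over each segment gives final E = 1.1974.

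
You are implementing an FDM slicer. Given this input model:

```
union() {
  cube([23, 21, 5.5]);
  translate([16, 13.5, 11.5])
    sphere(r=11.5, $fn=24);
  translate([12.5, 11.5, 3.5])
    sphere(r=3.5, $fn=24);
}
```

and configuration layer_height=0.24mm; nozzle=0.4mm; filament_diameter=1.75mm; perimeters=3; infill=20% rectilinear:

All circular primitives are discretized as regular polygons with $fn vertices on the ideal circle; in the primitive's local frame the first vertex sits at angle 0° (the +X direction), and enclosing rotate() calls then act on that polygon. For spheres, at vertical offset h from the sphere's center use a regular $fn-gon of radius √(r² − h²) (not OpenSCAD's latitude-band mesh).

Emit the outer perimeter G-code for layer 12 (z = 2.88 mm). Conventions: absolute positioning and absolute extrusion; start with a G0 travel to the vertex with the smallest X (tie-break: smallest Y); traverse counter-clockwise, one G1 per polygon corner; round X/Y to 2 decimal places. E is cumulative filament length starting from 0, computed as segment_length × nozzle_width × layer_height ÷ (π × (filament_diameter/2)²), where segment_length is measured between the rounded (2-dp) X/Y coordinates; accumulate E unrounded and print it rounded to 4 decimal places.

At z = 2.88 mm: the cube (footprint 23×21) is included at this height; the r=11.5 sphere at (16, 13.5) slices to a regular 24-gon of circumradius 7.612 (√(r²−h²) with h=8.62 from center); the r=3.5 sphere at (12.5, 11.5) slices to a regular 24-gon of circumradius 3.445 (√(r²−h²) with h=0.62 from center); Taking the union: the regions partially overlap (shared area 214.52 mm²), so overlapping operands fuse into one piece — 1 connected region. The outline is a single polygon with 12 vertices. Extrusion per mm of travel: 0.4 × 0.24 / (π × 0.875²) = 0.039912. Accumulating E over each segment gives final E = 3.5197.

G0 X0.00 Y0.00 Z2.88
G1 X23.00 Y0.00 E0.9180
G1 X23.00 Y10.68 E1.3442
G1 X23.35 Y11.53 E1.3809
G1 X23.61 Y13.50 E1.4602
G1 X23.35 Y15.47 E1.5395
G1 X23.00 Y16.32 E1.5762
G1 X23.00 Y21.00 E1.7630
G1 X16.85 Y21.00 E2.0085
G1 X16.00 Y21.11 E2.0427
G1 X15.15 Y21.00 E2.0769
G1 X0.00 Y21.00 E2.6816
G1 X0.00 Y0.00 E3.5197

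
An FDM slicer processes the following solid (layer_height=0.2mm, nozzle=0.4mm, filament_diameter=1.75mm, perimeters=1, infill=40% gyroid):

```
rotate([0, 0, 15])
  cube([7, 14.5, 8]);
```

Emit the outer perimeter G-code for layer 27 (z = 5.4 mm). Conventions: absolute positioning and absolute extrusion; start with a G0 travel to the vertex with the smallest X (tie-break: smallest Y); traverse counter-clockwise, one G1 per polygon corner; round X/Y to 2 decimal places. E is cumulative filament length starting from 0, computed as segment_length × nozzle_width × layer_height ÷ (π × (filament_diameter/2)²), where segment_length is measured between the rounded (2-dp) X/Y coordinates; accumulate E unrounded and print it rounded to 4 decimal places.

At z = 5.4 mm: the cube is present — its section is the full 7×14.5 rectangle; (rotated 15° about Z; rotation is an isometry so areas/perimeters/island counts are preserved). The outline is a single polygon with 4 vertices. Extrusion per mm of travel: 0.4 × 0.2 / (π × 0.875²) = 0.033260. Accumulating E over each segment gives final E = 1.4303.

G0 X-3.75 Y14.01 Z5.40
G1 X0.00 Y0.00 E0.4824
G1 X6.76 Y1.81 E0.7151
G1 X3.01 Y15.82 E1.1975
G1 X-3.75 Y14.01 E1.4303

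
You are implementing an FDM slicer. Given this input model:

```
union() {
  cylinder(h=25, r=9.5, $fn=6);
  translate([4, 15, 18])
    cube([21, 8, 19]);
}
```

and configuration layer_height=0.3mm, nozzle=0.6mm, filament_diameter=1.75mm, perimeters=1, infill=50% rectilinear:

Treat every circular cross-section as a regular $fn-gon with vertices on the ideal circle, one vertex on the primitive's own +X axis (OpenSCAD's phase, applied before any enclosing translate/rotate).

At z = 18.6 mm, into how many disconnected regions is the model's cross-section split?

2

At z = 18.6 mm: the r=9.5 cylinder gives a regular 6-gon of circumradius 9.5 (constant along its height); the cube at (4, 15) (footprint 21×8) is included at this height; Merging all regions: the 2 present regions are separate (no shared area or edge), so areas and boundary lengths simply add and each stays a separate island — 2 connected regions. The result has 2 disconnected regions.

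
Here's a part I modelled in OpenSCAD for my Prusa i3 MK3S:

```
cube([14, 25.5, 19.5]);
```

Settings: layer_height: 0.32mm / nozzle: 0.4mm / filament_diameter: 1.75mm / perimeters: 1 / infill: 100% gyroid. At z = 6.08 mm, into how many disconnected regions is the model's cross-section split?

1

At z = 6.08 mm: the 14×25.5 cube contributes its full rectangle. The result has 1 disconnected region.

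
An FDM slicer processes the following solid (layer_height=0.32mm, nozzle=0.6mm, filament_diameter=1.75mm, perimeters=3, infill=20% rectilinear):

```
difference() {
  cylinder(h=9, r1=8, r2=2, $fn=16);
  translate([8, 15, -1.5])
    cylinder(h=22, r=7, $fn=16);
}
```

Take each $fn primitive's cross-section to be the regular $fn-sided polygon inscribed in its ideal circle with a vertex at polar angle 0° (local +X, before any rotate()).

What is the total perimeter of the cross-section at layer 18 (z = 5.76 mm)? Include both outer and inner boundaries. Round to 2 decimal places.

25.97 mm

At z = 5.76 mm: the cone: at t=0.640 of its height the radius interpolates to r₁+(r₂−r₁)t = 4.160, giving a regular 16-gon of that circumradius (perimeter = 2·16·4.160·sin(180°/16) = 25.97 mm); the cylinder at (8, 15): section is a regular 16-gon, circumradius r=7 (perimeter = 2·16·7.000·sin(180°/16) = 43.70 mm); After the difference (first − rest): starting from the cone, the r=7 cylinder at (8, 15) misses the remaining region (no effect) — boundary = 25.97 mm. Overall, the cross-section is a single solid region. Total boundary length (outer) = 25.97 mm.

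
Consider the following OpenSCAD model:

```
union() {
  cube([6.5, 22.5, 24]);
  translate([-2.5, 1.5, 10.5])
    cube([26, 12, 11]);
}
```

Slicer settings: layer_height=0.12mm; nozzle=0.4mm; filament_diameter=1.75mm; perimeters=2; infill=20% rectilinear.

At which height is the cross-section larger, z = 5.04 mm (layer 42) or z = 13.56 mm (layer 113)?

layer 113 (z = 13.56 mm)

Layer 42 (z = 5.04): the 6.5×22.5 cube contributes its full rectangle (area 146.25 mm²); the cube at (-2.5, 1.5) is absent (z outside [10.5, 21.5]); Merging all regions: only the 6.5×22.5 cube is present, so the union is just that shape — area = 146.25 mm². So its area = 146.25 mm². Layer 113 (z = 13.56): the cube is present — its section is the full 6.5×22.5 rectangle (area 146.25 mm²); the cube at (-2.5, 1.5) (footprint 26×12) is included at this height (area 312.00 mm²); Combining (union): the regions partially overlap — summed areas 458.25 mm² minus the doubly-counted overlap 78.00 mm² gives 380.25 mm² — area = 380.25 mm². So its area = 380.25 mm². Layer 113 is larger (380.25 vs 146.25 mm²).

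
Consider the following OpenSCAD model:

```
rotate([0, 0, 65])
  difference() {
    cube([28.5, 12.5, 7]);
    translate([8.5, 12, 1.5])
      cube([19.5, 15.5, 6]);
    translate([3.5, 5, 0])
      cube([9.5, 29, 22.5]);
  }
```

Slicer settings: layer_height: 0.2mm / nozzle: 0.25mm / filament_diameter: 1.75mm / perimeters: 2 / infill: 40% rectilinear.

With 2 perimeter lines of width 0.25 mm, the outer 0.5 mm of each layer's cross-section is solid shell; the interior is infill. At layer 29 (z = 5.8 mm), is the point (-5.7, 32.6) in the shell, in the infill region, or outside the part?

outside

At z = 5.8 mm: the cube is present — its section is the full 28.5×12.5 rectangle; the cube at (8.5, 12) is present — its section is the full 19.5×15.5 rectangle; the 9.5×29 cube at (3.5, 5) contributes its full rectangle; After the difference (first − rest): starting from the 28.5×12.5 cube, the 19.5×15.5 cube at (8.5, 12) partially overlaps it — only the 9.75 mm² overlap (of its 302.25 mm²) is removed, clipping the outline; the 9.5×29 cube at (3.5, 5) partially overlaps it — only the 69.00 mm² overlap (of its 275.50 mm²) is removed, clipping the outline — 1 connected region; (whole slice rotated 65° about Z — lengths, areas and connectivity unchanged). Overall, the cross-section is a single solid region. Undo the 65° rotation: the query point maps to (27.137, 18.943) in the un-rotated model frame. The nearest boundary edge runs (28.00, 12.00)→(28.00, 12.50); distance from the point to it = 6.50 mm. The point is not inside any of the regions above, so it lies outside the cross-section (6.50 mm from the nearest boundary).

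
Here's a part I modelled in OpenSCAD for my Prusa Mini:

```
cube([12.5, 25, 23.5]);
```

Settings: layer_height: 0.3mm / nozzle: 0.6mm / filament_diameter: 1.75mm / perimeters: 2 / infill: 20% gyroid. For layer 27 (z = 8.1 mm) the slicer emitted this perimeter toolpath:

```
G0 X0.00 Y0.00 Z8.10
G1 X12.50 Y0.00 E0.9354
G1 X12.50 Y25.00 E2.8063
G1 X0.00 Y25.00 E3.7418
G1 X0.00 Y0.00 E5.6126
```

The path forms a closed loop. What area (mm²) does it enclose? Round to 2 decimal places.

Apply the shoelace formula to the sequence of (X, Y) vertices; enclosed area = 312.50 mm².

312.50 mm²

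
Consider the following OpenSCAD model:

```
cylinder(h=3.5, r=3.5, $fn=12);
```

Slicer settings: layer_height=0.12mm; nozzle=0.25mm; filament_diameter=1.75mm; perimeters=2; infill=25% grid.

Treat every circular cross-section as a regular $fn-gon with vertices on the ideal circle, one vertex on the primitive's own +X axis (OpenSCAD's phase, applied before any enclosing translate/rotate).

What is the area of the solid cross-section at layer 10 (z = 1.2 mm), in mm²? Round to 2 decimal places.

At z = 1.2 mm: the r=3.5 cylinder gives a regular 12-gon of circumradius 3.5 (constant along its height) (area = (12/2)·3.500²·sin(360°/12) = 36.75 mm²). Overall, the cross-section is a single solid region. Net area = 36.75 mm².

36.75 mm²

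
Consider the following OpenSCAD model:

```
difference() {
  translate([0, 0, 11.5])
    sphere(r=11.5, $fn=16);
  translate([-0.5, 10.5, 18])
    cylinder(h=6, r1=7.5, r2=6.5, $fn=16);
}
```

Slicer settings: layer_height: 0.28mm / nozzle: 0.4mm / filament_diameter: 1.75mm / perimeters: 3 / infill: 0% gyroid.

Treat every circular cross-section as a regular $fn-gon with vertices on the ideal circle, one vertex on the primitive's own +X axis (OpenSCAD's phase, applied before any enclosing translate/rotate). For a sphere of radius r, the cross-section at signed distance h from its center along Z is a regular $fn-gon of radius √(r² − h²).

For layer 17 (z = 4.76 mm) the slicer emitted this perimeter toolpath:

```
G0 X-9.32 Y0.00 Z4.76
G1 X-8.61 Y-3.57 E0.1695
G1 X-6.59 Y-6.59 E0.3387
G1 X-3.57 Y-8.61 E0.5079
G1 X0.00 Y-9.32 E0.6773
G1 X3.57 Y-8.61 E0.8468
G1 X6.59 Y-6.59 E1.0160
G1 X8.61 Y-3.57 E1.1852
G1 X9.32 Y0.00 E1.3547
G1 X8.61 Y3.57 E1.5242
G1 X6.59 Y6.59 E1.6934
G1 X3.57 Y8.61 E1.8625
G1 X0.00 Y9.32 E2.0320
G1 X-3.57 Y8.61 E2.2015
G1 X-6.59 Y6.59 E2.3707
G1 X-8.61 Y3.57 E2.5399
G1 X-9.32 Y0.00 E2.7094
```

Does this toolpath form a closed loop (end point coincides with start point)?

yes

Start point (G0): (-9.32, 0.00). End point (last G1): the path returns to the start — closed.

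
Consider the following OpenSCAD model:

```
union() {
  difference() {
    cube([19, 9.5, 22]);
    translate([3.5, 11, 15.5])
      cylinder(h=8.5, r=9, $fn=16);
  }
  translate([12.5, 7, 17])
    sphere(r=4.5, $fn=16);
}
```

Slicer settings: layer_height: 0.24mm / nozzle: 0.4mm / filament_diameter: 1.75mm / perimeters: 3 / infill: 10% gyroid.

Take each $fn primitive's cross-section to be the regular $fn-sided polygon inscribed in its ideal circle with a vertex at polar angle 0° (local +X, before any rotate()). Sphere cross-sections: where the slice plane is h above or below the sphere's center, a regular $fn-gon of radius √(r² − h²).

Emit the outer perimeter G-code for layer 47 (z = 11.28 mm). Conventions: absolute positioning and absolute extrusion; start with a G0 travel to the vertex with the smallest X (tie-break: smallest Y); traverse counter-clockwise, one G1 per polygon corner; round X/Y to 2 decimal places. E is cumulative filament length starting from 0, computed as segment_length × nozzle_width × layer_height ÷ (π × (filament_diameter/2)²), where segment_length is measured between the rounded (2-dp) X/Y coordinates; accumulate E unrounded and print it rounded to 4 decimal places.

G0 X0.00 Y0.00 Z11.28
G1 X19.00 Y0.00 E0.7583
G1 X19.00 Y9.50 E1.1375
G1 X0.00 Y9.50 E1.8958
G1 X0.00 Y0.00 E2.2750

At z = 11.28 mm: the cube is present — its section is the full 19×9.5 rectangle; the cylinder at (3.5, 11) does not reach this height (z outside [15.5, 24]); Taking the first minus the rest: none of the subtracted shapes is present at this height, so the 19×9.5 cube is unchanged — 1 connected region; the sphere at (12.5, 7) is absent (|z−center|=5.720 > r=4.5); Combining (union): only that combined region is present, so the union is just that shape — 1 connected region. The outline is a single polygon with 4 vertices. Extrusion per mm of travel: 0.4 × 0.24 / (π × 0.875²) = 0.039912. Accumulating E over each segment gives final E = 2.2750.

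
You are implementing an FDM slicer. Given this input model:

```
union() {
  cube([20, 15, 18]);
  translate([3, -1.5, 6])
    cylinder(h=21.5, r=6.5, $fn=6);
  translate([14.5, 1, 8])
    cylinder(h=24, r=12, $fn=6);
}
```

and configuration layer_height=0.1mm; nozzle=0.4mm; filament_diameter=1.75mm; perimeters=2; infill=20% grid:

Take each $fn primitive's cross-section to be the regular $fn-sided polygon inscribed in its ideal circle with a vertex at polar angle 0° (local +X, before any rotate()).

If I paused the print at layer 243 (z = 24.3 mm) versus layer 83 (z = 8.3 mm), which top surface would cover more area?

Layer 243 (z = 24.3): the cube does not reach this height (z outside [0, 18]); the r=6.5 cylinder at (3, -1.5) contributes a regular 6-gon of circumradius 6.5 (area = (6/2)·6.500²·sin(360°/6) = 109.77 mm²); the cylinder at (14.5, 1): section is a regular 6-gon, circumradius r=12 (area = (6/2)·12.000²·sin(360°/6) = 374.12 mm²); Merging all regions: the regions partially overlap — summed areas 483.89 mm² minus the doubly-counted overlap 39.00 mm² gives 444.90 mm² — area = 444.90 mm². So its area = 444.90 mm². Layer 83 (z = 8.3): the cube is present — its section is the full 20×15 rectangle (area 300.00 mm²); the r=6.5 cylinder at (3, -1.5) gives a regular 6-gon of circumradius 6.5 (constant along its height) (area = (6/2)·6.500²·sin(360°/6) = 109.77 mm²); the cylinder at (14.5, 1): section is a regular 6-gon, circumradius r=12 (area = (6/2)·12.000²·sin(360°/6) = 374.12 mm²); Combining (union): the regions partially overlap — summed areas 783.89 mm² minus the doubly-counted overlap 220.33 mm² gives 563.56 mm² — area = 563.56 mm². So its area = 563.56 mm². Layer 83 is larger (563.56 vs 444.90 mm²).

layer 83 (z = 8.3 mm)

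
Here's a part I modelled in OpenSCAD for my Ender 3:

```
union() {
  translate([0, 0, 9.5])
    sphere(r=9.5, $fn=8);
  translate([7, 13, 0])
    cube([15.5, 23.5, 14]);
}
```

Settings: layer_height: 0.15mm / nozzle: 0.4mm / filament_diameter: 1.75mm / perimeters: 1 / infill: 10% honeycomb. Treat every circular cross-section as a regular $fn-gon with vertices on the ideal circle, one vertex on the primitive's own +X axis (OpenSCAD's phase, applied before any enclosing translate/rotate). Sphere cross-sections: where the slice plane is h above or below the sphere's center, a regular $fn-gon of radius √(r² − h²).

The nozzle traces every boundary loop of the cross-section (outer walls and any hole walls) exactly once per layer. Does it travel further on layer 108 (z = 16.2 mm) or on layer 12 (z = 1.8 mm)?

layer 12 (z = 1.8 mm)

Layer 108 (z = 16.2): the r=9.5 sphere slices to a regular 8-gon of circumradius 6.735 (√(r²−h²) with h=6.7 from center) (perimeter = 2·8·6.735·sin(180°/8) = 41.24 mm); the cube at (7, 13) does not reach this height (z outside [0, 14]); Taking the union: only the r=9.5 sphere is present, so the union is just that shape — boundary = 41.24 mm. So its perimeter = 41.24 mm. Layer 12 (z = 1.8): the r=9.5 sphere contributes a regular 8-gon of circumradius √(9.5²−7.7²) = 5.564 (perimeter = 2·8·5.564·sin(180°/8) = 34.07 mm); the cube at (7, 13) is present — its section is the full 15.5×23.5 rectangle (perimeter 78.00 mm); Combining (union): the 2 present regions are separate (no shared area or edge), so areas and boundary lengths simply add and each stays a separate island — boundary = 112.07 mm. So its perimeter = 112.07 mm. Layer 12 is larger (112.07 vs 41.24 mm).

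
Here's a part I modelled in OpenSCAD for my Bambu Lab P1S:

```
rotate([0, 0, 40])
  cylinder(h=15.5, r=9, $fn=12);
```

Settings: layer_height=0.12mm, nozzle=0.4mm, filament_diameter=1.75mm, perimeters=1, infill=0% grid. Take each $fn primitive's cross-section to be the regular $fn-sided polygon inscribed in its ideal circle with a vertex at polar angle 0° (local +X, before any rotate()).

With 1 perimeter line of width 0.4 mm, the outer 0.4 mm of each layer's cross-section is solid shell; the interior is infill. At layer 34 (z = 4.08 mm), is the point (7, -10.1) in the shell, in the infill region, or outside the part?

outside

At z = 4.08 mm: the r=9 cylinder contributes a regular 12-gon of circumradius 9; (rotated 40° about Z; rotation is an isometry so areas/perimeters/island counts are preserved). Overall, the cross-section is a single solid region. Undo the 40° rotation: the query point maps to (-1.130, -12.237) in the un-rotated model frame. The nearest boundary edge runs (-4.50, -7.79)→(-0.00, -9.00); distance from the point to it = 3.42 mm. The point is not inside any of the regions above, so it lies outside the cross-section (3.42 mm from the nearest boundary).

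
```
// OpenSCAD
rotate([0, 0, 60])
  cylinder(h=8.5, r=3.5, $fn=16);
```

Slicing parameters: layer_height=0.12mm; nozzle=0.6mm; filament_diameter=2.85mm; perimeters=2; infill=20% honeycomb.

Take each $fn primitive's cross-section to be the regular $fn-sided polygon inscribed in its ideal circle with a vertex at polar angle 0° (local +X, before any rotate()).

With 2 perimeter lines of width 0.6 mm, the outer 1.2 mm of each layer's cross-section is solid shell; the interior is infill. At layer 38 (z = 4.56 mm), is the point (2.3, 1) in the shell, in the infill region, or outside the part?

At z = 4.56 mm: the r=3.5 cylinder contributes a regular 16-gon of circumradius 3.5; (rotated 60° about Z; rotation is an isometry so areas/perimeters/island counts are preserved). Overall, the cross-section is a single solid region. Undo the 60° rotation: the query point maps to (2.016, -1.492) in the un-rotated model frame. The nearest boundary edge runs (2.47, -2.47)→(3.23, -1.34); distance from the point to it = 0.93 mm. The point is inside the cross-section, 0.93 mm from the nearest boundary — within the 1.2 mm shell band (2 × 0.6).

shell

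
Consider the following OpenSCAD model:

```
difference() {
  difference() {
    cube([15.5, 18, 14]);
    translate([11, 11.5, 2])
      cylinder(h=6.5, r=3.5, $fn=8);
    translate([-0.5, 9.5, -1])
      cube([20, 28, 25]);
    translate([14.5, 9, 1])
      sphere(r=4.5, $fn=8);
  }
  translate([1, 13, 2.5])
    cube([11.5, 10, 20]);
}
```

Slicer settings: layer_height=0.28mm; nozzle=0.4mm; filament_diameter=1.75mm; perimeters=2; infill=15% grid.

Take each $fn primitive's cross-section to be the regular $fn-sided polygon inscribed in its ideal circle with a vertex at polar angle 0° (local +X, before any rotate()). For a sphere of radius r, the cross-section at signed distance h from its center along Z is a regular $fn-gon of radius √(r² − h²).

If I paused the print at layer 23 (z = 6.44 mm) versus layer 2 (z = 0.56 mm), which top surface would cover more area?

layer 23 (z = 6.44 mm)

Layer 23 (z = 6.44): the cube (footprint 15.5×18) is included at this height (area 279.00 mm²); the cylinder at (11, 11.5): section is a regular 8-gon, circumradius r=3.5 (area = (8/2)·3.500²·sin(360°/8) = 34.65 mm²); the cube at (-0.5, 9.5) is present — its section is the full 20×28 rectangle (area 560.00 mm²); the sphere at (14.5, 9) does not reach this height (|z−center|=5.440 > r=4.5); After the difference (first − rest): starting from the 15.5×18 cube (279.00 mm²), the r=3.5 cylinder at (11, 11.5) lies wholly inside it (removes its full 34.65 mm² and its 21.43 mm outline becomes a hole wall); the 20×28 cube at (-0.5, 9.5) partially overlaps it — only the 102.08 mm² overlap (of its 560.00 mm²) is removed, clipping the outline — area = 142.27 mm²; the 11.5×10 cube at (1, 13) contributes its full rectangle (area 115.00 mm²); After the difference (first − rest): starting from that combined region (142.27 mm²), the 11.5×10 cube at (1, 13) misses the remaining region (no effect) — area = 142.27 mm². So its area = 142.27 mm². Layer 2 (z = 0.56): the cube (footprint 15.5×18) is included at this height (area 279.00 mm²); the cylinder at (11, 11.5) is not intersected at this z (z outside [2, 8.5]); the 20×28 cube at (-0.5, 9.5) contributes its full rectangle (area 560.00 mm²); the r=4.5 sphere at (14.5, 9) slices to a regular 8-gon of circumradius 4.478 (√(r²−h²) with h=0.44 from center) (area = (8/2)·4.478²·sin(360°/8) = 56.73 mm²); Subtracting the remaining from the first: starting from the 15.5×18 cube (279.00 mm²), the 20×28 cube at (-0.5, 9.5) partially overlaps it — only the 131.75 mm² overlap (of its 560.00 mm²) is removed, clipping the outline; the r=4.5 sphere at (14.5, 9) partially overlaps it — only the 21.14 mm² overlap (of its 56.73 mm²) is removed, clipping the outline — area = 126.11 mm²; the cube at (1, 13) is not intersected at this z (z outside [2.5, 22.5]); Taking the first minus the rest: none of the subtracted shapes is present at this height, so that combined region is unchanged — area = 126.11 mm². So its area = 126.11 mm². Layer 23 is larger (142.27 vs 126.11 mm²).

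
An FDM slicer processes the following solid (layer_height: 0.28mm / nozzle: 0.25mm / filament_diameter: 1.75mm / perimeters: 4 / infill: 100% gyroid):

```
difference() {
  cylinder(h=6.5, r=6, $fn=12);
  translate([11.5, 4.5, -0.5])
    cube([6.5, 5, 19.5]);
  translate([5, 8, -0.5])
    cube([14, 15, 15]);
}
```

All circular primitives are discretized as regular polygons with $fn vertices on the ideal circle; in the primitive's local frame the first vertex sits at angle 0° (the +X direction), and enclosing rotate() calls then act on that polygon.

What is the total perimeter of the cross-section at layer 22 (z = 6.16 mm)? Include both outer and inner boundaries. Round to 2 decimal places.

37.27 mm

At z = 6.16 mm: the r=6 cylinder gives a regular 12-gon of circumradius 6 (constant along its height) (perimeter = 2·12·6.000·sin(180°/12) = 37.27 mm); the cube at (11.5, 4.5) is present — its section is the full 6.5×5 rectangle (perimeter 23.00 mm); the cube at (5, 8) is present — its section is the full 14×15 rectangle (perimeter 58.00 mm); After the difference (first − rest): starting from the r=6 cylinder, the 6.5×5 cube at (11.5, 4.5) misses the remaining region (no effect); the 14×15 cube at (5, 8) misses the remaining region (no effect) — boundary = 37.27 mm. Overall, the cross-section is a single solid region. Total boundary length (outer) = 37.27 mm.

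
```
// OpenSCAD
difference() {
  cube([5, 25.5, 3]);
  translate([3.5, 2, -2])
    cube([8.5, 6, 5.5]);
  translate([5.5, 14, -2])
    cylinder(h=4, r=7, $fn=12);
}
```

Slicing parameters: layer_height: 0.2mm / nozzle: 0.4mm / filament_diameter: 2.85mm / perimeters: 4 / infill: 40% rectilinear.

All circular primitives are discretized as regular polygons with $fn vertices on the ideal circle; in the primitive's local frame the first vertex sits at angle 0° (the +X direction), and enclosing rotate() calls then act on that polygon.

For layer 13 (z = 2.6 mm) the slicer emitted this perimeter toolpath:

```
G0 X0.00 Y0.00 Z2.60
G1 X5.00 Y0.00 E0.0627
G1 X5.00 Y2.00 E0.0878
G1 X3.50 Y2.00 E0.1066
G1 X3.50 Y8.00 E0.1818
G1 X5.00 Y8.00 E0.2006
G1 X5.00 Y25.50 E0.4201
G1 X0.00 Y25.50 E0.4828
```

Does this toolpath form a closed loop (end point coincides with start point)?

Start point (G0): (0.00, 0.00). End point (last G1): the path does not return to the start — open.

no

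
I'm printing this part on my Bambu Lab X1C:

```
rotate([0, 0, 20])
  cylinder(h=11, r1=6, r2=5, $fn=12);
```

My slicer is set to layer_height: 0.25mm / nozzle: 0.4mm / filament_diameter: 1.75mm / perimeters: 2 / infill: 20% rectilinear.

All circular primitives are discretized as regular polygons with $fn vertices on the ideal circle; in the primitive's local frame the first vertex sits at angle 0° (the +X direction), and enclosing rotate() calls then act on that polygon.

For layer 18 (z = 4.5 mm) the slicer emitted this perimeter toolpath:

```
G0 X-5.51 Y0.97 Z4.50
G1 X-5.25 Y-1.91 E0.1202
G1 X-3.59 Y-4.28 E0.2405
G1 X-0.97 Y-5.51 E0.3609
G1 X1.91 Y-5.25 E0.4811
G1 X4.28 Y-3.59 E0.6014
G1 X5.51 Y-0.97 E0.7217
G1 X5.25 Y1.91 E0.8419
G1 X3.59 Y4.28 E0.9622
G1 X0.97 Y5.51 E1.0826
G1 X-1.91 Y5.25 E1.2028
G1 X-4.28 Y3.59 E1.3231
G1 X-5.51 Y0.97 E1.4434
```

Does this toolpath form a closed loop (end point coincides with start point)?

Start point (G0): (-5.51, 0.97). End point (last G1): the path returns to the start — closed.

yes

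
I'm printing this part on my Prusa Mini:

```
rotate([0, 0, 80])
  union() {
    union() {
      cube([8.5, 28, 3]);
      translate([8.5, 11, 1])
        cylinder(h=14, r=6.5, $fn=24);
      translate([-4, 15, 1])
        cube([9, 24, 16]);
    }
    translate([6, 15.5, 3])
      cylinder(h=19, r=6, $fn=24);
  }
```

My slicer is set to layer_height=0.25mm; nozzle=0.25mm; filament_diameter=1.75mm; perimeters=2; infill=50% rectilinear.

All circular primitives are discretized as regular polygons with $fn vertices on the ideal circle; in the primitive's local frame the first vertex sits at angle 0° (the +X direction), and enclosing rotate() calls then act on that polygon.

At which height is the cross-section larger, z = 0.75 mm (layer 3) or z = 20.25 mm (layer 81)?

layer 3 (z = 0.75 mm)

Layer 3 (z = 0.75): the cube (footprint 8.5×28) is included at this height (area 238.00 mm²); the cylinder at (8.5, 11) is not intersected at this z (z outside [1, 15]); the cube at (-4, 15) does not reach this height (z outside [1, 17]); Taking the union: only the 8.5×28 cube is present, so the union is just that shape — area = 238.00 mm²; the cylinder at (6, 15.5) is absent (z outside [3, 22]); Combining (union): only the result so far is present, so the union is just that shape — area = 238.00 mm²; (rotated 80° about Z; rotation is an isometry so areas/perimeters/island counts are preserved). So its area = 238.00 mm². Layer 81 (z = 20.25): the cube does not reach this height (z outside [0, 3]); the cylinder at (8.5, 11) is absent (z outside [1, 15]); the cube at (-4, 15) does not reach this height (z outside [1, 17]); Combining (union): nothing is present at this height; the r=6 cylinder at (6, 15.5) contributes a regular 24-gon of circumradius 6 (area = (24/2)·6.000²·sin(360°/24) = 111.81 mm²); Taking the union: only the r=6 cylinder at (6, 15.5) is present, so the union is just that shape — area = 111.81 mm²; (whole slice rotated 80° about Z — lengths, areas and connectivity unchanged). So its area = 111.81 mm². Layer 3 is larger (238.00 vs 111.81 mm²).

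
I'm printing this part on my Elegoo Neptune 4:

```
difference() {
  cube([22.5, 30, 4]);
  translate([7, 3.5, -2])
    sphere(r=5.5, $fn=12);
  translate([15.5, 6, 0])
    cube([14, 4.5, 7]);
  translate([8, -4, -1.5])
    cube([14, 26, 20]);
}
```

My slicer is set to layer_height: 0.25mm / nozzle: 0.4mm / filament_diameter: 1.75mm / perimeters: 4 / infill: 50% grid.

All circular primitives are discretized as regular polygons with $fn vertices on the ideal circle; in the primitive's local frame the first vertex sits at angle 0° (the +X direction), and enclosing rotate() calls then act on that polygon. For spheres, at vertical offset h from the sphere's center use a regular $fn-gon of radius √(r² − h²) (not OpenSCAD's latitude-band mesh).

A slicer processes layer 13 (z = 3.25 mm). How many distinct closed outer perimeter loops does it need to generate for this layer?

At z = 3.25 mm: the 22.5×30 cube contributes its full rectangle; the r=5.5 sphere at (7, 3.5) slices to a regular 12-gon of circumradius 1.639 (√(r²−h²) with h=5.25 from center); the cube at (15.5, 6) is present — its section is the full 14×4.5 rectangle; the cube at (8, -4) is present — its section is the full 14×26 rectangle; Subtracting the remaining from the first: starting from the 22.5×30 cube, the r=5.5 sphere at (7, 3.5) lies wholly inside it (removes its full 8.06 mm² and its 10.18 mm outline becomes a hole wall); the 14×4.5 cube at (15.5, 6) partially overlaps it — only the 31.50 mm² overlap (of its 63.00 mm²) is removed, clipping the outline; the 14×26 cube at (8, -4) partially overlaps it — only the 277.71 mm² overlap (of its 364.00 mm²) is removed, clipping the outline — 2 connected regions. The result has 2 disconnected regions.

2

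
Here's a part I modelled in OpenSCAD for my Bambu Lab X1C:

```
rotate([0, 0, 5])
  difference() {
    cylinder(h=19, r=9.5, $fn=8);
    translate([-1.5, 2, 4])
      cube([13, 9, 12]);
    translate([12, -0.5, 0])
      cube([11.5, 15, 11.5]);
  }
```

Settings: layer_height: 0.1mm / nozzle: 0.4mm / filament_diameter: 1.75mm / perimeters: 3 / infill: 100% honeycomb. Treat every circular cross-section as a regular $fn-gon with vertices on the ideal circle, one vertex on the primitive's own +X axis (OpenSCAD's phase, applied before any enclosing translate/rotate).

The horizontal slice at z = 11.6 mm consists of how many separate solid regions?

1

At z = 11.6 mm: the cylinder: section is a regular 8-gon, circumradius r=9.5; the cube at (-1.5, 2) is present — its section is the full 13×9 rectangle; the cube at (12, -0.5) is absent (z outside [0, 11.5]); Taking the first minus the rest: starting from the r=9.5 cylinder, the 13×9 cube at (-1.5, 2) partially overlaps it — only the 56.43 mm² overlap (of its 117.00 mm²) is removed, clipping the outline — 1 connected region; (rotated 5° about Z; rotation is an isometry so areas/perimeters/island counts are preserved). The result has 1 disconnected region.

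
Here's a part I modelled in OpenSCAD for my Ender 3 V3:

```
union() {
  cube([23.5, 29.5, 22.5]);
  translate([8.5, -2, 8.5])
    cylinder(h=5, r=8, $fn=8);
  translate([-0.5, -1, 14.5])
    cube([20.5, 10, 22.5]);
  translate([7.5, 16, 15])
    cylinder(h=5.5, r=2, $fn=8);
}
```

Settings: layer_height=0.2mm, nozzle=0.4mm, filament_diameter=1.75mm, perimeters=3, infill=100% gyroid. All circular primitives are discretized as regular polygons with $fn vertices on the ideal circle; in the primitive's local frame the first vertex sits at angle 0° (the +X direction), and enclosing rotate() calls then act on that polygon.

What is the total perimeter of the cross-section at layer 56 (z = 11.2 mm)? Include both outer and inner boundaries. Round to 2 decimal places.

At z = 11.2 mm: the 23.5×29.5 cube contributes its full rectangle (perimeter 106.00 mm); the cylinder at (8.5, -2): section is a regular 8-gon, circumradius r=8 (perimeter = 2·8·8.000·sin(180°/8) = 48.98 mm); the cube at (-0.5, -1) does not reach this height (z outside [14.5, 37]); the cylinder at (7.5, 16) is not intersected at this z (z outside [15, 20.5]); Merging all regions: the regions partially overlap (shared area 60.17 mm²), so the edge portions inside another operand are dropped and the merged outline is re-measured after clipping — boundary = 120.48 mm. Overall, the cross-section is a single solid region. Total boundary length (outer) = 120.48 mm.

120.48 mm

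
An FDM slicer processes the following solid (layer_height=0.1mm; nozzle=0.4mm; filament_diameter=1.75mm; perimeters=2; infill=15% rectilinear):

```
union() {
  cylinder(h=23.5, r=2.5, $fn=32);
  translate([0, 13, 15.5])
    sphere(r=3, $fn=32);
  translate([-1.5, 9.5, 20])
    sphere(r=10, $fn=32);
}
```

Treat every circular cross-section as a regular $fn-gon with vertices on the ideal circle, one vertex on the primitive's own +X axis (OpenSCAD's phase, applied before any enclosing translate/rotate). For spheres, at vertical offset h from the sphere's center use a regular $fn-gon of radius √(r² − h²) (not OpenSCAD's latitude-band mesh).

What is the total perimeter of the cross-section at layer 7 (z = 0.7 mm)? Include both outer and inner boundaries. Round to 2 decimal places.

At z = 0.7 mm: the cylinder: section is a regular 32-gon, circumradius r=2.5 (perimeter = 2·32·2.500·sin(180°/32) = 15.68 mm); the sphere at (0, 13) is absent (|z−center|=14.800 > r=3); the sphere at (-1.5, 9.5) is not intersected at this z (|z−center|=19.300 > r=10); Combining (union): only the r=2.5 cylinder is present, so the union is just that shape — boundary = 15.68 mm. Overall, the cross-section is a single solid region. Total boundary length (outer) = 15.68 mm.

15.68 mm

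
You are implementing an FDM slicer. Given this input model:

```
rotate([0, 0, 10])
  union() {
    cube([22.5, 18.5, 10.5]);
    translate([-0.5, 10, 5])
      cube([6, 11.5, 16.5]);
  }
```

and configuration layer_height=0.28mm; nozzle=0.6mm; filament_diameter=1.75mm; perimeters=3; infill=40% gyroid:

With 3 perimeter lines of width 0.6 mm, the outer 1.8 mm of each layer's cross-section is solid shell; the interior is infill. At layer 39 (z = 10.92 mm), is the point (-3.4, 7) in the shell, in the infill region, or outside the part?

At z = 10.92 mm: the cube is not intersected at this z (z outside [0, 10.5]); the 6×11.5 cube at (-0.5, 10) contributes its full rectangle; Combining (union): only the 6×11.5 cube at (-0.5, 10) is present, so the union is just that shape — 1 connected region; (whole slice rotated 10° about Z — lengths, areas and connectivity unchanged). Overall, the cross-section is a single solid region. Undo the 10° rotation: the query point maps to (-2.133, 7.484) in the un-rotated model frame. The nearest boundary edge runs (-0.50, 10.00)→(5.50, 10.00); distance from the point to it = 3.00 mm. The point is not inside any of the regions above, so it lies outside the cross-section (3.00 mm from the nearest boundary).

outside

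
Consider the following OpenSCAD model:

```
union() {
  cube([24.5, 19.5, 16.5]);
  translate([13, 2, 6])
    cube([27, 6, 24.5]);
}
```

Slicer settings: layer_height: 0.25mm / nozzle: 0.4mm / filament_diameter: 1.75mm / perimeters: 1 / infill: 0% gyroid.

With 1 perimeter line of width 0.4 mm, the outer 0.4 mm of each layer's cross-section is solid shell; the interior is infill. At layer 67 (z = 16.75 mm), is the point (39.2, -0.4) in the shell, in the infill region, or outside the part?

At z = 16.75 mm: the cube does not reach this height (z outside [0, 16.5]); the cube at (13, 2) is present — its section is the full 27×6 rectangle; Taking the union: only the 27×6 cube at (13, 2) is present, so the union is just that shape — 1 connected region. Overall, the cross-section is a single solid region. The nearest boundary edge runs (13.00, 2.00)→(40.00, 2.00); distance from the point to it = 2.40 mm. The point is not inside any of the regions above, so it lies outside the cross-section (2.40 mm from the nearest boundary).

outside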